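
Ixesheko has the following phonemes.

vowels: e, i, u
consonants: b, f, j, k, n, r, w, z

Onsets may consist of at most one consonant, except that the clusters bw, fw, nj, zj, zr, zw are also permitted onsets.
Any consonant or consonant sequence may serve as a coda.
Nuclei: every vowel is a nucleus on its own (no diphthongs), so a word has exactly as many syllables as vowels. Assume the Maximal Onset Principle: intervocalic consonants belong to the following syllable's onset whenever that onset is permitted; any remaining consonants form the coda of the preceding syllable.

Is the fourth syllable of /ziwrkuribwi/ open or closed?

The vowels are i, u, i, i — 4 nuclei, so 4 syllables.
/i…u/ gap (V1→V2): /wrk/ splits as /wr/ + /k/ (/k/ is the longest suffix that is a licit onset).
/u…i/ gap (V2→V3): just /r/ — single C goes to the following onset.
/i…i/ gap (V3→V4): /bw/ — entire cluster is a permitted onset → onset /bw/, coda ∅.
Result: ziwr.ku.ri.bwi.
Syllable 4 is /bwi/; it ends in its nucleus with no coda, so it is open.

open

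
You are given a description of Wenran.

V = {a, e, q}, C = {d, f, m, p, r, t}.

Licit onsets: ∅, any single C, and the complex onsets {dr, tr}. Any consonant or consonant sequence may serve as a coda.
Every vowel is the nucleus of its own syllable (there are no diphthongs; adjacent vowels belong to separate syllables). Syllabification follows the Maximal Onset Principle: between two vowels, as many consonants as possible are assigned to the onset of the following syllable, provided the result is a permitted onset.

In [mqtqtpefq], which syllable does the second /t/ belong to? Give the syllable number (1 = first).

Vowels present: q, q, e, q; each is a nucleus, giving 4 syllables.
Between /q/ (V1) and /q/ (V2): just /t/ — single C goes to the following onset.
Between /q/ (V2) and /e/ (V3): /tp/ — longest licit onset from the right is /p/, leaving /t/ as coda.
Between /e/ (V3) and /q/ (V4): /f/ is a single consonant, so it becomes the next onset.
Putting it together: mq.tqt.pe.fq.
The second /t/ is in the coda of syllable 2 (/tqt/).

2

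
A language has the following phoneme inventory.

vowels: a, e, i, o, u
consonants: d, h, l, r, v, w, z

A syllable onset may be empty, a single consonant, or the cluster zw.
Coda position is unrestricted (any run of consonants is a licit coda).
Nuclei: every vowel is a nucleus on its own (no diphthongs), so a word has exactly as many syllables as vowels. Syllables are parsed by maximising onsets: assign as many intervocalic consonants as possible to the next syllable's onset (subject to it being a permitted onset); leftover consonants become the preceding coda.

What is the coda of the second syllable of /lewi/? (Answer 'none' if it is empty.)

none

The vowels are e, i — 2 nuclei, so 2 syllables.
Between /e/ (V1) and /i/ (V2): /w/ → onset of the next syllable (single consonants are always licit onsets).
So the parse is le.wi.
Syllable 2 is /wi/: onset /w/, nucleus /i/, coda ∅.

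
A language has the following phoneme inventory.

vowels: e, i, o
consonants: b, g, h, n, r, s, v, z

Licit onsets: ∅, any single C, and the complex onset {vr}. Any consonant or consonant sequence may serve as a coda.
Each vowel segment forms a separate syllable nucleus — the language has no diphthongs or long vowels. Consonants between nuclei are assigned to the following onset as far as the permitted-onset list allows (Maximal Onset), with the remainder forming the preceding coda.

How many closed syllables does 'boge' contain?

Nuclei (vowels): o, e → 2 syllables.
σ1/σ2 boundary: just /g/ — single C goes to the following onset.
Syllabification: bo.ge.
Classifying each syllable: /bo/ (open), /ge/ (open).
Closed syllables: 0.

0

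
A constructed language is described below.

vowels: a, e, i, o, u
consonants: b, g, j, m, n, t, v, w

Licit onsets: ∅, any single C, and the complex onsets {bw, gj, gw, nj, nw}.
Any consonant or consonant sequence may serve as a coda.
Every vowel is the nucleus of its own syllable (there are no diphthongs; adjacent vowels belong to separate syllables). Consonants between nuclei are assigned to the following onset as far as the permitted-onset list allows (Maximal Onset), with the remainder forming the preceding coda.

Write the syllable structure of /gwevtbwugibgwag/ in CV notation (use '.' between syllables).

The vowels are e, u, i, a — 4 nuclei, so 4 syllables.
V1 /e/ – V2 /u/: cluster /vtbw/ — the longest permitted-onset suffix is /bw/; onset = /bw/, preceding coda = /vt/.
V2 /u/ – V3 /i/: just /g/ — single C goes to the following onset.
V3 /i/ – V4 /a/: /bgw/ splits as /b/ + /gw/ (/gw/ is the longest suffix that is a licit onset).
Result: gwevt.bwu.gib.gwag.
Mapping each syllable to C/V: /gwevt/ → CCVCC, /bwu/ → CCV, /gib/ → CVC, /gwag/ → CCVC.

CCVCC.CCV.CVC.CCVC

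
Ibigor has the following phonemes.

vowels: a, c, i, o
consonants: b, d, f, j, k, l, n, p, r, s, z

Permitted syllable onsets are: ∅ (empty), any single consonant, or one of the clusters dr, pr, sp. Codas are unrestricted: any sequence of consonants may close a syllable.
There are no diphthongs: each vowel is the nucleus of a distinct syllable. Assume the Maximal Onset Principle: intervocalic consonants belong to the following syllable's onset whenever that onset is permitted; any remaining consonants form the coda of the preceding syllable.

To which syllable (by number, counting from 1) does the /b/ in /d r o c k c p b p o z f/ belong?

Nuclei (vowels): o, c, c, o → 4 syllables.
V1 /o/ – V2 /c/: nothing intervenes; syllable break is V.V.
V2 /c/ – V3 /c/: just /k/ — single C goes to the following onset.
V3 /c/ – V4 /o/: /pbp/; trying suffixes from longest down, /p/ is the first permitted one, so coda /pb/ | onset /p/.
Result: dro.c.kcpb.pozf.
The /b/ is in the coda of syllable 3 (/kcpb/).

3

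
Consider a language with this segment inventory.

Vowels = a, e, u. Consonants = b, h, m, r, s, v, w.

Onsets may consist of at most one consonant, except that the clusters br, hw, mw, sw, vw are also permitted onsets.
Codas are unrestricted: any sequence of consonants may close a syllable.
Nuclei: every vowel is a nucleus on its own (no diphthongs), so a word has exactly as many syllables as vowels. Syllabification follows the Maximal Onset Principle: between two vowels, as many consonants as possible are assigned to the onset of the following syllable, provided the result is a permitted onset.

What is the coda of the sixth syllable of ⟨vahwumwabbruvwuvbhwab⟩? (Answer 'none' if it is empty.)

b

The vowels are a, u, a, u, u, a — 6 nuclei, so 6 syllables.
/a…u/ gap (V1→V2): /hw/ is a licit onset in full, so it all attaches to the next syllable.
/u…a/ gap (V2→V3): /mw/ — entire cluster is a permitted onset → onset /mw/, coda ∅.
/a…u/ gap (V3→V4): cluster /bbr/ — the longest permitted-onset suffix is /br/; onset = /br/, preceding coda = /b/.
/u…u/ gap (V4→V5): /vw/ — entire cluster is a permitted onset → onset /vw/, coda ∅.
/u…a/ gap (V5→V6): /vbhw/ splits as /vb/ + /hw/ (/hw/ is the longest suffix that is a licit onset).
So the parse is va.hwu.mwab.bru.vwuvb.hwab.
Syllable 6 is /hwab/: onset /hw/, nucleus /a/, coda /b/.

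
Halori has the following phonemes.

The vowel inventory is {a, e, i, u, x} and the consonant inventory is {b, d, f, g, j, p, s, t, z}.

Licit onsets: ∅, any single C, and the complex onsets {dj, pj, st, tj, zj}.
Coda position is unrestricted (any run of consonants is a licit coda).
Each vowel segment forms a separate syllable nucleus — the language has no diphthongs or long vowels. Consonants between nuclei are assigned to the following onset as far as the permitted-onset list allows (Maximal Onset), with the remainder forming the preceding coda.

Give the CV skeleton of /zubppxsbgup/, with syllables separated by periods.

Nuclei (vowels): u, x, u → 3 syllables.
σ1/σ2 boundary: cluster /bpp/ — the longest permitted-onset suffix is /p/; onset = /p/, preceding coda = /bp/.
σ2/σ3 boundary: /sbg/ — longest licit onset from the right is /g/, leaving /sb/ as coda.
Result: zubp.pxsb.gup.
Mapping each syllable to C/V: /zubp/ → CVCC, /pxsb/ → CVCC, /gup/ → CVC.

CVCC.CVCC.CVC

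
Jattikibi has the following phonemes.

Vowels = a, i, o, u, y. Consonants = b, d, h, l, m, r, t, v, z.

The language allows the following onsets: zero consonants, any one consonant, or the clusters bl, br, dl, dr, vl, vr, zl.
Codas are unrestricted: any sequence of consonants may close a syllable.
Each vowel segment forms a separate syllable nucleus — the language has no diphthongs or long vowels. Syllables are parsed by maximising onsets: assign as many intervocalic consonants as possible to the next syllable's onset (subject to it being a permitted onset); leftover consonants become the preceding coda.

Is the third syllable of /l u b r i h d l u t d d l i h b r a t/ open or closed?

closed

The vowels are u, i, u, i, a — 5 nuclei, so 5 syllables.
V1 /u/ – V2 /i/: /br/ — entire cluster is a permitted onset → onset /br/, coda ∅.
V2 /i/ – V3 /u/: /hdl/; trying suffixes from longest down, /dl/ is the first permitted one, so coda /h/ | onset /dl/.
V3 /u/ – V4 /i/: cluster /tddl/ — the longest permitted-onset suffix is /dl/; onset = /dl/, preceding coda = /td/.
V4 /i/ – V5 /a/: /hbr/ — longest licit onset from the right is /br/, leaving /h/ as coda.
Putting it together: lu.brih.dlutd.dlih.brat.
Syllable 3 is /dlutd/ with coda /td/, so it is closed.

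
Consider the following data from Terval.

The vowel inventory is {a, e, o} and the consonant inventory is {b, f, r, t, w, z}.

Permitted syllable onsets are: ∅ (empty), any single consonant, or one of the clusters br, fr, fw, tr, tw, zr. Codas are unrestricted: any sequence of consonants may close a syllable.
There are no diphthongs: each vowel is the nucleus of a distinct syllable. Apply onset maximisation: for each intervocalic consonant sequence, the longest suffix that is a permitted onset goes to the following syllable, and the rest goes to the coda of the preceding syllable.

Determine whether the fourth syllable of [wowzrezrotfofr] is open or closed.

closed

Vowels present: o, e, o, o; each is a nucleus, giving 4 syllables.
V1 /o/ – V2 /e/: cluster /wzr/ — the longest permitted-onset suffix is /zr/; onset = /zr/, preceding coda = /w/.
V2 /e/ – V3 /o/: cluster /zr/ — /zr/ is itself a permitted onset, so the whole cluster goes right; preceding coda = ∅.
V3 /o/ – V4 /o/: /tf/ — longest licit onset from the right is /f/, leaving /t/ as coda.
Syllabification: wow.zre.zrot.fofr.
Syllable 4 is /fofr/ with coda /fr/, so it is closed.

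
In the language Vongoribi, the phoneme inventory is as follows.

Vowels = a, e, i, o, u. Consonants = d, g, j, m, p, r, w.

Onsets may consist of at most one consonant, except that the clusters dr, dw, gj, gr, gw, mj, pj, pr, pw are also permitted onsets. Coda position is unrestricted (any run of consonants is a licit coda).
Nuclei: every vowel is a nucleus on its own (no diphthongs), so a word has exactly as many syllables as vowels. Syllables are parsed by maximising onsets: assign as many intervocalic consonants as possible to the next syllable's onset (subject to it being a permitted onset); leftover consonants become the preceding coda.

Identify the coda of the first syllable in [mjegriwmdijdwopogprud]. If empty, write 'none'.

The vowels are e, i, i, o, o, u — 6 nuclei, so 6 syllables.
/e…i/ gap (V1→V2): cluster /gr/ — /gr/ is itself a permitted onset, so the whole cluster goes right; preceding coda = ∅.
/i…i/ gap (V2→V3): cluster /wmd/ — the longest permitted-onset suffix is /d/; onset = /d/, preceding coda = /wm/.
/i…o/ gap (V3→V4): /jdw/; trying suffixes from longest down, /dw/ is the first permitted one, so coda /j/ | onset /dw/.
/o…o/ gap (V4→V5): just /p/ — single C goes to the following onset.
/o…u/ gap (V5→V6): /gpr/ — longest licit onset from the right is /pr/, leaving /g/ as coda.
So the parse is mje.griwm.dij.dwo.pog.prud.
Syllable 1 is /mje/: onset /mj/, nucleus /e/, coda ∅.

none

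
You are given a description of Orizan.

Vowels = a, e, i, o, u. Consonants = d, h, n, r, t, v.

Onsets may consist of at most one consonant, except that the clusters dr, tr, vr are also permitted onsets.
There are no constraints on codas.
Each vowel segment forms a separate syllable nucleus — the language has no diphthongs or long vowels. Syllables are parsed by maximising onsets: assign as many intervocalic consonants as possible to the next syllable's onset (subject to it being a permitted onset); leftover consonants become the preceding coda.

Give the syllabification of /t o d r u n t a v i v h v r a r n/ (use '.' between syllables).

Nuclei (vowels): o, u, a, i, a → 5 syllables.
V1 /o/ – V2 /u/: cluster /dr/ — /dr/ is itself a permitted onset, so the whole cluster goes right; preceding coda = ∅.
V2 /u/ – V3 /a/: /nt/ — longest licit onset from the right is /t/, leaving /n/ as coda.
V3 /a/ – V4 /i/: /v/ → onset of the next syllable (single consonants are always licit onsets).
V4 /i/ – V5 /a/: /vhvr/ — longest licit onset from the right is /vr/, leaving /vh/ as coda.

to.drun.ta.vivh.vrarn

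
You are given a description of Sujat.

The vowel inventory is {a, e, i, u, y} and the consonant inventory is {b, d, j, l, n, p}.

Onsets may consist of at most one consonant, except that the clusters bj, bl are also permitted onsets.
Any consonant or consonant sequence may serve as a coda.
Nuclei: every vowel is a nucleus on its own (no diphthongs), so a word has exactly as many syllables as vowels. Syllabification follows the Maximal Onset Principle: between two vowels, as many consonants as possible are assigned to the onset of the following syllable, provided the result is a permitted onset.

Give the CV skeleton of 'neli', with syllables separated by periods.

Vowels present: e, i; each is a nucleus, giving 2 syllables.
/e…i/ gap (V1→V2): just /l/ — single C goes to the following onset.
Syllabification: ne.li.
Mapping each syllable to C/V: /ne/ → CV, /li/ → CV.

CV.CV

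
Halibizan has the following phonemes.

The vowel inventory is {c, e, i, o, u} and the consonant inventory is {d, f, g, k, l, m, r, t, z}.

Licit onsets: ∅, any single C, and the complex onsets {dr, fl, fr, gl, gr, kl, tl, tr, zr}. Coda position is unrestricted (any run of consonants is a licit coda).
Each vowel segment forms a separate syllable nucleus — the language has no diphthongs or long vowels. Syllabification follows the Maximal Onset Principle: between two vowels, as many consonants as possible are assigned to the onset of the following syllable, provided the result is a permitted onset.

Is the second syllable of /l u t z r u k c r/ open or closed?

open

The vowels are u, u, c — 3 nuclei, so 3 syllables.
/u…u/ gap (V1→V2): /tzr/ splits as /t/ + /zr/ (/zr/ is the longest suffix that is a licit onset).
/u…c/ gap (V2→V3): /k/ is a single consonant, so it becomes the next onset.
Syllabification: lut.zru.kcr.
Syllable 2 is /zru/; it ends in its nucleus with no coda, so it is open.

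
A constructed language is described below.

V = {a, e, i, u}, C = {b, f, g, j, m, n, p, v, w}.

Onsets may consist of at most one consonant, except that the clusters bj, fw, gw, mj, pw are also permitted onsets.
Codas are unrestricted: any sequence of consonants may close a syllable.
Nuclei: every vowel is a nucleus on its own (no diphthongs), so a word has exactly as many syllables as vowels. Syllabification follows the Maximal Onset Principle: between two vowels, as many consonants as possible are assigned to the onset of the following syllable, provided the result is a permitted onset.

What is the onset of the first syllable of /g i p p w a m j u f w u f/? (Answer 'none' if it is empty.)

The vowels are i, a, u, u — 4 nuclei, so 4 syllables.
/i…a/ gap (V1→V2): cluster /ppw/ — the longest permitted-onset suffix is /pw/; onset = /pw/, preceding coda = /p/.
/a…u/ gap (V2→V3): cluster /mj/ — /mj/ is itself a permitted onset, so the whole cluster goes right; preceding coda = ∅.
/u…u/ gap (V3→V4): /fw/ is a licit onset in full, so it all attaches to the next syllable.
Syllabification: gip.pwa.mju.fwuf.
Syllable 1 is /gip/: onset /g/, nucleus /i/, coda /p/.

g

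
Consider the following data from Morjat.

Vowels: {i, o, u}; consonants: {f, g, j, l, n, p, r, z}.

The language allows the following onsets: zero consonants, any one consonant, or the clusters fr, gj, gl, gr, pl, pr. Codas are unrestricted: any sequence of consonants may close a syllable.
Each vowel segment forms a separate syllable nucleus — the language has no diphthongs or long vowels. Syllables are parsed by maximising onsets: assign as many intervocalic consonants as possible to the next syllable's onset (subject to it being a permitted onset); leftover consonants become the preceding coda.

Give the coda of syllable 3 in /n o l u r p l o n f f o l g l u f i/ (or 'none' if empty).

nf

Vowels present: o, u, o, o, u, i; each is a nucleus, giving 6 syllables.
V1 /o/ – V2 /u/: just /l/ — single C goes to the following onset.
V2 /u/ – V3 /o/: /rpl/ splits as /r/ + /pl/ (/pl/ is the longest suffix that is a licit onset).
V3 /o/ – V4 /o/: /nff/ — longest licit onset from the right is /f/, leaving /nf/ as coda.
V4 /o/ – V5 /u/: /lgl/ — longest licit onset from the right is /gl/, leaving /l/ as coda.
V5 /u/ – V6 /i/: /f/ → onset of the next syllable (single consonants are always licit onsets).
Putting it together: no.lur.plonf.fol.glu.fi.
Syllable 3 is /plonf/: onset /pl/, nucleus /o/, coda /nf/.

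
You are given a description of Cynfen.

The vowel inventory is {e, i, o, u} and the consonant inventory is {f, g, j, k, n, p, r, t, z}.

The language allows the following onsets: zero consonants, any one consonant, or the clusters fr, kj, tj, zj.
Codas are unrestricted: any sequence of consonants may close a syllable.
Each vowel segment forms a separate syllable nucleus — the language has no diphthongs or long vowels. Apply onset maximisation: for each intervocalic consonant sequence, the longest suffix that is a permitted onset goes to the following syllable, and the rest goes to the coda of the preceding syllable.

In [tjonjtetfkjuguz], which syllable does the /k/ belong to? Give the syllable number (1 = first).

3

The vowels are o, e, u, u — 4 nuclei, so 4 syllables.
Between /o/ (V1) and /e/ (V2): /njt/ — longest licit onset from the right is /t/, leaving /nj/ as coda.
Between /e/ (V2) and /u/ (V3): cluster /tfkj/ — the longest permitted-onset suffix is /kj/; onset = /kj/, preceding coda = /tf/.
Between /u/ (V3) and /u/ (V4): just /g/ — single C goes to the following onset.
Putting it together: tjonj.tetf.kju.guz.
The /k/ is in the onset of syllable 3 (/kju/).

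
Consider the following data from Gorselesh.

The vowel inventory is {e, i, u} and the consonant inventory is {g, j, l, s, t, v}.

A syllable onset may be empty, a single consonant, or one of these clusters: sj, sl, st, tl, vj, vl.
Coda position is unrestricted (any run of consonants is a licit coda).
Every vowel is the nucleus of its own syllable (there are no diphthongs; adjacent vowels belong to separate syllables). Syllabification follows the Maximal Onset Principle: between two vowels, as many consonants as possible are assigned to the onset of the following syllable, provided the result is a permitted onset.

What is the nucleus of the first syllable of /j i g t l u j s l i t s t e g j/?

Vowels present: i, u, i, e; each is a nucleus, giving 4 syllables.
The first nucleus (vowel 1 from the left) is /i/.

i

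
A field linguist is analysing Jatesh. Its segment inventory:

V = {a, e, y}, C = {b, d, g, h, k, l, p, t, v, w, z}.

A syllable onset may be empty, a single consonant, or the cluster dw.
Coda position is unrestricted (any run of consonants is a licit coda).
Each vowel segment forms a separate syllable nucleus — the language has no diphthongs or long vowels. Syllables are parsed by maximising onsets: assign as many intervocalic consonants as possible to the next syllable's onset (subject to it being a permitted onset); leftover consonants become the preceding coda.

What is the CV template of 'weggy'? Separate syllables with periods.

CVC.CV

Nuclei (vowels): e, y → 2 syllables.
σ1/σ2 boundary: /gg/ splits as /g/ + /g/ (/g/ is the longest suffix that is a licit onset).
Putting it together: weg.gy.
Mapping each syllable to C/V: /weg/ → CVC, /gy/ → CV.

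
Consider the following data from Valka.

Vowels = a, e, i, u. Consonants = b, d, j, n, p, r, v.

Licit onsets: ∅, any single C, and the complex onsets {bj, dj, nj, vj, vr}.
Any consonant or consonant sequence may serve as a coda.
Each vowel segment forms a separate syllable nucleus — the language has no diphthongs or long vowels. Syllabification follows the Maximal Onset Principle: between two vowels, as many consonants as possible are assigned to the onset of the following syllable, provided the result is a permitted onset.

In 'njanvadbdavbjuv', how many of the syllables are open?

Nuclei (vowels): a, a, a, u → 4 syllables.
/a…a/ gap (V1→V2): /nv/; trying suffixes from longest down, /v/ is the first permitted one, so coda /n/ | onset /v/.
/a…a/ gap (V2→V3): /dbd/ — longest licit onset from the right is /d/, leaving /db/ as coda.
/a…u/ gap (V3→V4): /vbj/ splits as /v/ + /bj/ (/bj/ is the longest suffix that is a licit onset).
So the parse is njan.vadb.dav.bjuv.
Classifying each syllable: /njan/ (closed), /vadb/ (closed), /dav/ (closed), /bjuv/ (closed).
Open syllables: 0.

0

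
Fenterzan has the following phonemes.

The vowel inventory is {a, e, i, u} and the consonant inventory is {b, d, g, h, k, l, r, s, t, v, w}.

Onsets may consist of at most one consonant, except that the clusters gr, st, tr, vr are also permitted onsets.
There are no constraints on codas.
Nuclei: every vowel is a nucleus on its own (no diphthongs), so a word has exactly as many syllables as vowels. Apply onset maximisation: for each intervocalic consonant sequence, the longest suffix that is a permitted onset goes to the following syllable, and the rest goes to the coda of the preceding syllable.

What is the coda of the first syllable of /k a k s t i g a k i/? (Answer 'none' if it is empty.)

The vowels are a, i, a, i — 4 nuclei, so 4 syllables.
Between /a/ (V1) and /i/ (V2): /kst/ — longest licit onset from the right is /st/, leaving /k/ as coda.
Between /i/ (V2) and /a/ (V3): /g/ is a single consonant, so it becomes the next onset.
Between /a/ (V3) and /i/ (V4): /k/ → onset of the next syllable (single consonants are always licit onsets).
Result: kak.sti.ga.ki.
Syllable 1 is /kak/: onset /k/, nucleus /a/, coda /k/.

k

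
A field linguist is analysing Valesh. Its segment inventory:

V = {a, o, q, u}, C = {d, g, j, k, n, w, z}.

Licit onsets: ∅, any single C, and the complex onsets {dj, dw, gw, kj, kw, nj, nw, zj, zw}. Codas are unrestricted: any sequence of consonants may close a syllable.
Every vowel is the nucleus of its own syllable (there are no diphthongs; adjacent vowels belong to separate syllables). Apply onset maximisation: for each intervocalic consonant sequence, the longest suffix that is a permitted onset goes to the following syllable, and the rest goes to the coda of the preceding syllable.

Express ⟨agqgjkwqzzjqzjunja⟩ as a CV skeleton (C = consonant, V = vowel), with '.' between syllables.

V.CVCC.CCVC.CCV.CCV.CCV

Nuclei (vowels): a, q, q, q, u, a → 6 syllables.
Between /a/ (V1) and /q/ (V2): just /g/ — single C goes to the following onset.
Between /q/ (V2) and /q/ (V3): /gjkw/; trying suffixes from longest down, /kw/ is the first permitted one, so coda /gj/ | onset /kw/.
Between /q/ (V3) and /q/ (V4): cluster /zzj/ — the longest permitted-onset suffix is /zj/; onset = /zj/, preceding coda = /z/.
Between /q/ (V4) and /u/ (V5): /zj/ is a licit onset in full, so it all attaches to the next syllable.
Between /u/ (V5) and /a/ (V6): /nj/ is a licit onset in full, so it all attaches to the next syllable.
Putting it together: a.gqgj.kwqz.zjq.zju.nja.
Mapping each syllable to C/V: /a/ → V, /gqgj/ → CVCC, /kwqz/ → CCVC, /zjq/ → CCV, /zju/ → CCV, /nja/ → CCV.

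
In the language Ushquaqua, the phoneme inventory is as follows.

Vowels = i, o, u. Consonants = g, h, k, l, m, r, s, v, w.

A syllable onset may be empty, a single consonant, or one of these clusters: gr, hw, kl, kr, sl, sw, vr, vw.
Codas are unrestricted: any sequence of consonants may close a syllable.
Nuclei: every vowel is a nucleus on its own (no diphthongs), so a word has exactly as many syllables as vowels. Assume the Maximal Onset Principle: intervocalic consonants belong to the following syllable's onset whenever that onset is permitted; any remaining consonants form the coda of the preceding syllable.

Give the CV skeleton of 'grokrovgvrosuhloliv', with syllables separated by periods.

CCV.CCVCC.CCV.CVC.CV.CVC

Vowels present: o, o, o, u, o, i; each is a nucleus, giving 6 syllables.
Between /o/ (V1) and /o/ (V2): /kr/ is a licit onset in full, so it all attaches to the next syllable.
Between /o/ (V2) and /o/ (V3): cluster /vgvr/ — the longest permitted-onset suffix is /vr/; onset = /vr/, preceding coda = /vg/.
Between /o/ (V3) and /u/ (V4): just /s/ — single C goes to the following onset.
Between /u/ (V4) and /o/ (V5): /hl/ — longest licit onset from the right is /l/, leaving /h/ as coda.
Between /o/ (V5) and /i/ (V6): just /l/ — single C goes to the following onset.
Syllabification: gro.krovg.vro.suh.lo.liv.
Mapping each syllable to C/V: /gro/ → CCV, /krovg/ → CCVCC, /vro/ → CCV, /suh/ → CVC, /lo/ → CV, /liv/ → CVC.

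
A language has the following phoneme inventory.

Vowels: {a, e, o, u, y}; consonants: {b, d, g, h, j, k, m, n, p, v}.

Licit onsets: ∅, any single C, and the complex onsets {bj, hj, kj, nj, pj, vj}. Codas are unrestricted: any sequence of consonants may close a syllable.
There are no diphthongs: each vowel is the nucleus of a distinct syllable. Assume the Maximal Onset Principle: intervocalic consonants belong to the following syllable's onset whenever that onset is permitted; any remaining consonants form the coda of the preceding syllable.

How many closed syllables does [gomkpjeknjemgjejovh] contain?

4

Nuclei (vowels): o, e, e, e, o → 5 syllables.
σ1/σ2 boundary: /mkpj/ splits as /mk/ + /pj/ (/pj/ is the longest suffix that is a licit onset).
σ2/σ3 boundary: cluster /knj/ — the longest permitted-onset suffix is /nj/; onset = /nj/, preceding coda = /k/.
σ3/σ4 boundary: cluster /mgj/ — the longest permitted-onset suffix is /j/; onset = /j/, preceding coda = /mg/.
σ4/σ5 boundary: /j/ is a single consonant, so it becomes the next onset.
Result: gomk.pjek.njemg.je.jovh.
Classifying each syllable: /gomk/ (closed), /pjek/ (closed), /njemg/ (closed), /je/ (open), /jovh/ (closed).
Closed syllables: 4.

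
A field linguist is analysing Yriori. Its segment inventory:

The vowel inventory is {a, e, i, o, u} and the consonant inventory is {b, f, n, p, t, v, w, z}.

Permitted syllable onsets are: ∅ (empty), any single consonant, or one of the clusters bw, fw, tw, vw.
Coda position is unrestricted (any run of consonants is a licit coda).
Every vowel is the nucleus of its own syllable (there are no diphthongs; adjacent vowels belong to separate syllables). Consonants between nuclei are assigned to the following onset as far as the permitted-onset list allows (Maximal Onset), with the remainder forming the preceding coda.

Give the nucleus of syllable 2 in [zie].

e

Nuclei (vowels): i, e → 2 syllables.
The second nucleus (vowel 2 from the left) is /e/.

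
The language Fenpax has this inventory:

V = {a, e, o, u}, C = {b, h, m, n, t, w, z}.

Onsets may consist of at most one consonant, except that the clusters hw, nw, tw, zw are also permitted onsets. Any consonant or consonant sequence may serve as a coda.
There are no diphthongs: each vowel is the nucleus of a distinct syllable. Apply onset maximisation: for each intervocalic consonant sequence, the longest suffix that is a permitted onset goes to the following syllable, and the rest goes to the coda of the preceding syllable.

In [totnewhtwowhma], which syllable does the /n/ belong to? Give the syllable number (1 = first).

The vowels are o, e, o, a — 4 nuclei, so 4 syllables.
/o…e/ gap (V1→V2): /tn/; trying suffixes from longest down, /n/ is the first permitted one, so coda /t/ | onset /n/.
/e…o/ gap (V2→V3): /whtw/ splits as /wh/ + /tw/ (/tw/ is the longest suffix that is a licit onset).
/o…a/ gap (V3→V4): /whm/ — longest licit onset from the right is /m/, leaving /wh/ as coda.
So the parse is tot.newh.twowh.ma.
The /n/ is in the onset of syllable 2 (/newh/).

2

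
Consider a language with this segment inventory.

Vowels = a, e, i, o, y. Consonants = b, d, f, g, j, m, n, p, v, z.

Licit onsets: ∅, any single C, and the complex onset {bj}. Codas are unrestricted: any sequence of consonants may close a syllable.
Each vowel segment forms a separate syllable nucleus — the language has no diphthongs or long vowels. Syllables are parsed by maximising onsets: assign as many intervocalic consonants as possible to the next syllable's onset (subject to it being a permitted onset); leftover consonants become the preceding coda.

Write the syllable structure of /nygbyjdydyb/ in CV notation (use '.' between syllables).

Nuclei (vowels): y, y, y, y → 4 syllables.
/y…y/ gap (V1→V2): /gb/; trying suffixes from longest down, /b/ is the first permitted one, so coda /g/ | onset /b/.
/y…y/ gap (V2→V3): /jd/ — longest licit onset from the right is /d/, leaving /j/ as coda.
/y…y/ gap (V3→V4): /d/ → onset of the next syllable (single consonants are always licit onsets).
So the parse is nyg.byj.dy.dyb.
Mapping each syllable to C/V: /nyg/ → CVC, /byj/ → CVC, /dy/ → CV, /dyb/ → CVC.

CVC.CVC.CV.CVC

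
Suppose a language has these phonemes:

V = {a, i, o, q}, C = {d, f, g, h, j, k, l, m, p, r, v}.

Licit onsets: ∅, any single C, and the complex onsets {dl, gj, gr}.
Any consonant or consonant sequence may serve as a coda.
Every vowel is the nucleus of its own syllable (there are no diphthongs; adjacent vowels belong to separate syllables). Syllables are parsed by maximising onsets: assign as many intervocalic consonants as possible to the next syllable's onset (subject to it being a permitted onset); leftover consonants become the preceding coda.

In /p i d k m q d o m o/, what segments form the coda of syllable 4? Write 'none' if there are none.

Vowels present: i, q, o, o; each is a nucleus, giving 4 syllables.
/i…q/ gap (V1→V2): /dkm/ splits as /dk/ + /m/ (/m/ is the longest suffix that is a licit onset).
/q…o/ gap (V2→V3): just /d/ — single C goes to the following onset.
/o…o/ gap (V3→V4): /m/ is a single consonant, so it becomes the next onset.
Syllabification: pidk.mq.do.mo.
Syllable 4 is /mo/: onset /m/, nucleus /o/, coda ∅.

none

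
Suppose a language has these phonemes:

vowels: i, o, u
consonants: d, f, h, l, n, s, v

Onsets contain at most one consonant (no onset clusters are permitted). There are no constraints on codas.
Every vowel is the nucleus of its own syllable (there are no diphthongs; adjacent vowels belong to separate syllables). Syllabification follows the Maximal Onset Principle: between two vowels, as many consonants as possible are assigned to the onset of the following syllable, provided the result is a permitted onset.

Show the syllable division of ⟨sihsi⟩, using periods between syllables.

sih.si

The vowels are i, i — 2 nuclei, so 2 syllables.
/i…i/ gap (V1→V2): /hs/ splits as /h/ + /s/ (/s/ is the longest suffix that is a licit onset).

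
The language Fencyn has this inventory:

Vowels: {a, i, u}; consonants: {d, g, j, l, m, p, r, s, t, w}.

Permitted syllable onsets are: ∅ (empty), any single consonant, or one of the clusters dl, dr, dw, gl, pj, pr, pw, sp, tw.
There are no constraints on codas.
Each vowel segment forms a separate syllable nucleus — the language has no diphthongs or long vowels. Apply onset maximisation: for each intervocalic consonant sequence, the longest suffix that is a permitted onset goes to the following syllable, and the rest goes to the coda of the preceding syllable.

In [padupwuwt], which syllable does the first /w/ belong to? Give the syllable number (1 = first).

3

Vowels present: a, u, u; each is a nucleus, giving 3 syllables.
V1 /a/ – V2 /u/: /d/ → onset of the next syllable (single consonants are always licit onsets).
V2 /u/ – V3 /u/: cluster /pw/ — /pw/ is itself a permitted onset, so the whole cluster goes right; preceding coda = ∅.
So the parse is pa.du.pwuwt.
The first /w/ is in the onset of syllable 3 (/pwuwt/).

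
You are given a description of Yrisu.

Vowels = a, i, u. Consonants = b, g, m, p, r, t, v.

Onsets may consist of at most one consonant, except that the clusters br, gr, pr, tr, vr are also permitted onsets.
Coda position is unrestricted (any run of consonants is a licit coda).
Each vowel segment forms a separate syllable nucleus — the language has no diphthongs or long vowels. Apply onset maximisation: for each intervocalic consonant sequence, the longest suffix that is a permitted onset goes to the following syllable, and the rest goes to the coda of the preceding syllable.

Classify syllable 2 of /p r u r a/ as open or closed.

The vowels are u, a — 2 nuclei, so 2 syllables.
σ1/σ2 boundary: just /r/ — single C goes to the following onset.
Syllabification: pru.ra.
Syllable 2 is /ra/; it ends in its nucleus with no coda, so it is open.

open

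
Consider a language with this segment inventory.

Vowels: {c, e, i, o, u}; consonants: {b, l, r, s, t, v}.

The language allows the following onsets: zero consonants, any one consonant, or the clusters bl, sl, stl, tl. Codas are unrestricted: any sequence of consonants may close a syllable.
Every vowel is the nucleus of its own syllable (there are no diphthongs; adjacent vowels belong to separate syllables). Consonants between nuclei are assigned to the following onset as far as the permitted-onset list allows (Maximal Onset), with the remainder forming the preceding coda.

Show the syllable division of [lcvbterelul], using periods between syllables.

lcvb.te.re.lul

Vowels present: c, e, e, u; each is a nucleus, giving 4 syllables.
/c…e/ gap (V1→V2): /vbt/ splits as /vb/ + /t/ (/t/ is the longest suffix that is a licit onset).
/e…e/ gap (V2→V3): /r/ → onset of the next syllable (single consonants are always licit onsets).
/e…u/ gap (V3→V4): /l/ → onset of the next syllable (single consonants are always licit onsets).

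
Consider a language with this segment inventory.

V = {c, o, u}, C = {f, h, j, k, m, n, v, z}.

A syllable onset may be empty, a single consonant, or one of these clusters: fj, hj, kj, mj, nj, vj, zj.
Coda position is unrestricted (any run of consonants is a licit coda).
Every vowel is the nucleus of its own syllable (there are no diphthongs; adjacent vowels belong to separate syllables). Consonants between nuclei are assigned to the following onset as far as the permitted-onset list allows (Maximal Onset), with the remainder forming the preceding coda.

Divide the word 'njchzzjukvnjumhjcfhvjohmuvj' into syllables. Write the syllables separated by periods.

Nuclei (vowels): c, u, u, c, o, u → 6 syllables.
/c…u/ gap (V1→V2): /hzzj/ — longest licit onset from the right is /zj/, leaving /hz/ as coda.
/u…u/ gap (V2→V3): cluster /kvnj/ — the longest permitted-onset suffix is /nj/; onset = /nj/, preceding coda = /kv/.
/u…c/ gap (V3→V4): cluster /mhj/ — the longest permitted-onset suffix is /hj/; onset = /hj/, preceding coda = /m/.
/c…o/ gap (V4→V5): cluster /fhvj/ — the longest permitted-onset suffix is /vj/; onset = /vj/, preceding coda = /fh/.
/o…u/ gap (V5→V6): /hm/ — longest licit onset from the right is /m/, leaving /h/ as coda.

njchz.zjukv.njum.hjcfh.vjoh.muvj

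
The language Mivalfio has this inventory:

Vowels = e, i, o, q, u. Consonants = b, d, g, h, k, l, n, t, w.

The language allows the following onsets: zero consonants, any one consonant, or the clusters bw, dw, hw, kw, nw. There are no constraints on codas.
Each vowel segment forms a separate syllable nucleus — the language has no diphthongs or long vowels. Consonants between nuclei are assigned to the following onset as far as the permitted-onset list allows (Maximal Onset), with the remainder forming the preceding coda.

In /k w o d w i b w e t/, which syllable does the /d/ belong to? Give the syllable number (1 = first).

Vowels present: o, i, e; each is a nucleus, giving 3 syllables.
/o…i/ gap (V1→V2): /dw/ is a licit onset in full, so it all attaches to the next syllable.
/i…e/ gap (V2→V3): /bw/ is a licit onset in full, so it all attaches to the next syllable.
Syllabification: kwo.dwi.bwet.
The /d/ is in the onset of syllable 2 (/dwi/).

2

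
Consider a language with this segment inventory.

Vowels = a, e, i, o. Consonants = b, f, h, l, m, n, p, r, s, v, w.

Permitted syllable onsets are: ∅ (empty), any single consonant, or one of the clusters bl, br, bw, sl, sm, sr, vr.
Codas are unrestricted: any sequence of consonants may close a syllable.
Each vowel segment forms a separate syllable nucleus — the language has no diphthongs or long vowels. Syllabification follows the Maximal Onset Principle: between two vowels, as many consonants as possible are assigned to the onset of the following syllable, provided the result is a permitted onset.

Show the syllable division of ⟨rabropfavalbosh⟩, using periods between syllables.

ra.brop.fa.val.bosh

Nuclei (vowels): a, o, a, a, o → 5 syllables.
/a…o/ gap (V1→V2): /br/ is a licit onset in full, so it all attaches to the next syllable.
/o…a/ gap (V2→V3): /pf/; trying suffixes from longest down, /f/ is the first permitted one, so coda /p/ | onset /f/.
/a…a/ gap (V3→V4): /v/ → onset of the next syllable (single consonants are always licit onsets).
/a…o/ gap (V4→V5): /lb/ splits as /l/ + /b/ (/b/ is the longest suffix that is a licit onset).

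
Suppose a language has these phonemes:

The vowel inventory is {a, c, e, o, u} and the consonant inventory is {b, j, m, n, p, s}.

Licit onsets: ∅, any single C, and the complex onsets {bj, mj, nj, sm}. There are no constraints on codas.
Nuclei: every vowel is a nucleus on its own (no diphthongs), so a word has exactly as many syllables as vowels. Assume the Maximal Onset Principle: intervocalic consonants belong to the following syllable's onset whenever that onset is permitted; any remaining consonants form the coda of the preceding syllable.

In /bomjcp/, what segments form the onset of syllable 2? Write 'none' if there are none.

mj

Vowels present: o, c; each is a nucleus, giving 2 syllables.
σ1/σ2 boundary: cluster /mj/ — /mj/ is itself a permitted onset, so the whole cluster goes right; preceding coda = ∅.
Result: bo.mjcp.
Syllable 2 is /mjcp/: onset /mj/, nucleus /c/, coda /p/.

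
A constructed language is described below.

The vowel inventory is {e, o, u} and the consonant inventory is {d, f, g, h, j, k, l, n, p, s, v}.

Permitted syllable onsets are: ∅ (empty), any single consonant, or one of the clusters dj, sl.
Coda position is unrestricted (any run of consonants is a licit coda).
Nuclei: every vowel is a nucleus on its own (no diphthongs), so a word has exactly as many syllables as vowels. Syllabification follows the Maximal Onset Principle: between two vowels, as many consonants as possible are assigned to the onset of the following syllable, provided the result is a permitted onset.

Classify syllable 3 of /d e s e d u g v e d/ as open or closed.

closed

Vowels present: e, e, u, e; each is a nucleus, giving 4 syllables.
σ1/σ2 boundary: /s/ is a single consonant, so it becomes the next onset.
σ2/σ3 boundary: /d/ → onset of the next syllable (single consonants are always licit onsets).
σ3/σ4 boundary: /gv/; trying suffixes from longest down, /v/ is the first permitted one, so coda /g/ | onset /v/.
Syllabification: de.se.dug.ved.
Syllable 3 is /dug/ with coda /g/, so it is closed.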